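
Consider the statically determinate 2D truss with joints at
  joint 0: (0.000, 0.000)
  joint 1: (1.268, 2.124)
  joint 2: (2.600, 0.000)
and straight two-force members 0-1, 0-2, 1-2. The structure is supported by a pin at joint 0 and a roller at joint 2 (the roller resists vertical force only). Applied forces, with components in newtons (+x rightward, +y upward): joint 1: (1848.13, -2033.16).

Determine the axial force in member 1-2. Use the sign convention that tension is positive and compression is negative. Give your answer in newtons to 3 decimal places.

-2952.507

N=3 nodes, M=3 members, R=3 reactions → 2N=6, M+R=6
member 0 (0-1): L=2.4737, (cx,cy)=(0.5126,0.8586)
member 1 (0-2): L=2.6000, (cx,cy)=(1.0000,0.0000)
member 2 (1-2): L=2.5071, (cx,cy)=(0.5313,-0.8472)
solve A·x = −loads:
  F[0-1] = +545.2585 N (tension)
  F[0-2] = +1568.6348 N (tension)
  F[1-2] = -2952.5073 N (compression)
  Rx@0 = -1848.1300 N
  Ry@0 = -468.1765 N
  Ry@2 = +2501.3365 N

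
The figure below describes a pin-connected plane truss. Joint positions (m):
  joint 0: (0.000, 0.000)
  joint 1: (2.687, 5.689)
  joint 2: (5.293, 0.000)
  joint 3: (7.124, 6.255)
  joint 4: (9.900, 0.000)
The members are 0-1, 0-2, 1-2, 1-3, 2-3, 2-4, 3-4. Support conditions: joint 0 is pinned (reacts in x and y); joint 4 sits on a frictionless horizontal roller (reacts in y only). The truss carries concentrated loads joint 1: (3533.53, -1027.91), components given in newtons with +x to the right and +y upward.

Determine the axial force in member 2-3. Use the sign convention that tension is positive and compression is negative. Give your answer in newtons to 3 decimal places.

2641.302

N=5 nodes, M=7 members, R=3 reactions → 2N=10, M+R=10
member 0 (0-1): L=6.2916, (cx,cy)=(0.4271,0.9042)
member 1 (0-2): L=5.2930, (cx,cy)=(1.0000,0.0000)
member 2 (1-2): L=6.2575, (cx,cy)=(0.4165,-0.9092)
member 3 (1-3): L=4.4730, (cx,cy)=(0.9920,0.1265)
member 4 (2-3): L=6.5175, (cx,cy)=(0.2809,0.9597)
member 5 (2-4): L=4.6070, (cx,cy)=(1.0000,0.0000)
member 6 (3-4): L=6.8433, (cx,cy)=(0.4057,-0.9140)
solve A·x = −loads:
  F[0-1] = +1417.3709 N (tension)
  F[0-2] = +2928.2065 N (tension)
  F[1-2] = -2788.2287 N (compression)
  F[1-3] = -1781.3337 N (compression)
  F[2-3] = +2641.3017 N (tension)
  F[2-4] = +1024.9763 N (tension)
  F[3-4] = -2526.7486 N (compression)
  Rx@0 = -3533.5300 N
  Ry@0 = -1281.6098 N
  Ry@4 = +2309.5198 N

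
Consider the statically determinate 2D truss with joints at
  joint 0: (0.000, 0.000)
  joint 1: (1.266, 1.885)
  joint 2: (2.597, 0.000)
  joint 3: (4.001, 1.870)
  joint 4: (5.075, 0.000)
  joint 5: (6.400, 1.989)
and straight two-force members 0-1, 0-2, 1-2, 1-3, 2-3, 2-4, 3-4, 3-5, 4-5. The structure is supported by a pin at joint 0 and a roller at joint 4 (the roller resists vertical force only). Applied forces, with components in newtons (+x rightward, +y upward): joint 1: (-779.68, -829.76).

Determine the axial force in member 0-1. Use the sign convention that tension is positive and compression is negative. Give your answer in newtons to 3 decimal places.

N=6 nodes, M=9 members, R=3 reactions → 2N=12, M+R=12
member 0 (0-1): L=2.2707, (cx,cy)=(0.5575,0.8301)
member 1 (0-2): L=2.5970, (cx,cy)=(1.0000,0.0000)
member 2 (1-2): L=2.3075, (cx,cy)=(0.5768,-0.8169)
member 3 (1-3): L=2.7350, (cx,cy)=(1.0000,-0.0055)
member 4 (2-3): L=2.3384, (cx,cy)=(0.6004,0.7997)
member 5 (2-4): L=2.4780, (cx,cy)=(1.0000,0.0000)
member 6 (3-4): L=2.1565, (cx,cy)=(0.4980,-0.8672)
member 7 (3-5): L=2.4019, (cx,cy)=(0.9988,0.0495)
member 8 (4-5): L=2.3899, (cx,cy)=(0.5544,0.8322)
solve A·x = −loads:
  F[0-1] = -1099.0386 N (compression)
  F[0-2] = -166.9192 N (compression)
  F[1-2] = +100.3903 N (tension)
  F[1-3] = +109.0155 N (tension)
  F[2-3] = -102.5484 N (compression)
  F[2-4] = -47.4427 N (compression)
  F[3-4] = +95.2597 N (tension)
  F[3-5] = +0.0000 N (tension)
  F[4-5] = -0.0000 N (compression)
  Rx@0 = +779.6800 N
  Ry@0 = +912.3651 N
  Ry@4 = -82.6051 N

-1099.039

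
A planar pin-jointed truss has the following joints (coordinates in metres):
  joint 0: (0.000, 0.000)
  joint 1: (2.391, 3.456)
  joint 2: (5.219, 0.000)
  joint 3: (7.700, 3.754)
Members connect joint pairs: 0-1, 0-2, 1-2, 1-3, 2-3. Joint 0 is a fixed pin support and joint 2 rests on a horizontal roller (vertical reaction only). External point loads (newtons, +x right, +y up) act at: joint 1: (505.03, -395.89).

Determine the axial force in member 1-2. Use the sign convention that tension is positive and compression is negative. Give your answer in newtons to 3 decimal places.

-666.479

N=4 nodes, M=5 members, R=3 reactions → 2N=8, M+R=8
member 0 (0-1): L=4.2025, (cx,cy)=(0.5690,0.8224)
member 1 (0-2): L=5.2190, (cx,cy)=(1.0000,0.0000)
member 2 (1-2): L=4.4656, (cx,cy)=(0.6333,-0.7739)
member 3 (1-3): L=5.3174, (cx,cy)=(0.9984,0.0560)
member 4 (2-3): L=4.4998, (cx,cy)=(0.5514,0.8343)
solve A·x = −loads:
  F[0-1] = +145.8091 N (tension)
  F[0-2] = +422.0719 N (tension)
  F[1-2] = -666.4785 N (compression)
  F[1-3] = -0.0000 N (compression)
  F[2-3] = +0.0000 N (tension)
  Rx@0 = -505.0300 N
  Ry@0 = -119.9093 N
  Ry@2 = +515.7993 N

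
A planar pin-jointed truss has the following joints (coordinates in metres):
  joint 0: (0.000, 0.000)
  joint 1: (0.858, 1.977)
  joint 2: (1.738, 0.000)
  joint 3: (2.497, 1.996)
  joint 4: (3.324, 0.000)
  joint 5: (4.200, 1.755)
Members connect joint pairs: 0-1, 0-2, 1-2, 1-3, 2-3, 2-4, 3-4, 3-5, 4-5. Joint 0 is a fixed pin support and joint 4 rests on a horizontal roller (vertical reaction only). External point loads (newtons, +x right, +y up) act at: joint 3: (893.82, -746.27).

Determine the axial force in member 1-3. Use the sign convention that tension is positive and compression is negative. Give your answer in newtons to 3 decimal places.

307.050

N=6 nodes, M=9 members, R=3 reactions → 2N=12, M+R=12
member 0 (0-1): L=2.1552, (cx,cy)=(0.3981,0.9173)
member 1 (0-2): L=1.7380, (cx,cy)=(1.0000,0.0000)
member 2 (1-2): L=2.1640, (cx,cy)=(0.4067,-0.9136)
member 3 (1-3): L=1.6391, (cx,cy)=(0.9999,0.0116)
member 4 (2-3): L=2.1354, (cx,cy)=(0.3554,0.9347)
member 5 (2-4): L=1.5860, (cx,cy)=(1.0000,0.0000)
member 6 (3-4): L=2.1605, (cx,cy)=(0.3828,-0.9238)
member 7 (3-5): L=1.7200, (cx,cy)=(0.9901,-0.1401)
member 8 (4-5): L=1.9615, (cx,cy)=(0.4466,0.8947)
solve A·x = −loads:
  F[0-1] = +382.6875 N (tension)
  F[0-2] = +741.4663 N (tension)
  F[1-2] = -380.3635 N (compression)
  F[1-3] = +307.0503 N (tension)
  F[2-3] = +371.7691 N (tension)
  F[2-4] = +454.6523 N (tension)
  F[3-4] = -1187.7820 N (compression)
  F[3-5] = -0.0000 N (compression)
  F[4-5] = +0.0000 N (tension)
  Rx@0 = -893.8200 N
  Ry@0 = -351.0528 N
  Ry@4 = +1097.3228 N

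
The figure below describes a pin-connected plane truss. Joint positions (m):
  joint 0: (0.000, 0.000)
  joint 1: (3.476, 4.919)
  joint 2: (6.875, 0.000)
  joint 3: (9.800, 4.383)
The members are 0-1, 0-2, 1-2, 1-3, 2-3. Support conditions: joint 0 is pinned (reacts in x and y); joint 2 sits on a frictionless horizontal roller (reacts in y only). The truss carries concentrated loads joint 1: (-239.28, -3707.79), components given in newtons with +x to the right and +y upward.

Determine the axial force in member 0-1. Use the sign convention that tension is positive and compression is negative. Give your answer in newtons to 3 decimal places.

-2454.267

N=4 nodes, M=5 members, R=3 reactions → 2N=8, M+R=8
member 0 (0-1): L=6.0232, (cx,cy)=(0.5771,0.8167)
member 1 (0-2): L=6.8750, (cx,cy)=(1.0000,0.0000)
member 2 (1-2): L=5.9791, (cx,cy)=(0.5685,-0.8227)
member 3 (1-3): L=6.3467, (cx,cy)=(0.9964,-0.0845)
member 4 (2-3): L=5.2694, (cx,cy)=(0.5551,0.8318)
solve A·x = −loads:
  F[0-1] = -2454.2667 N (compression)
  F[0-2] = +1177.0780 N (tension)
  F[1-2] = -2070.5736 N (compression)
  F[1-3] = -0.0000 N (tension)
  F[2-3] = +0.0000 N (tension)
  Rx@0 = +239.2800 N
  Ry@0 = +2004.3340 N
  Ry@2 = +1703.4560 N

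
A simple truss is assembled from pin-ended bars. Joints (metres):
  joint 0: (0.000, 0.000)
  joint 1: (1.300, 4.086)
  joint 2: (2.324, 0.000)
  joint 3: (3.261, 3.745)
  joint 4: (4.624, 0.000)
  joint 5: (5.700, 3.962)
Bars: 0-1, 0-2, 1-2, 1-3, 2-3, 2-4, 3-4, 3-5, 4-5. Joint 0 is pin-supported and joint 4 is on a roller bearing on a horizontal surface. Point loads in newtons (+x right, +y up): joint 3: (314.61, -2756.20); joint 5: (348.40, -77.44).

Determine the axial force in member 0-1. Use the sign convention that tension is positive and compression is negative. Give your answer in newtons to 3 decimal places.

N=6 nodes, M=9 members, R=3 reactions → 2N=12, M+R=12
member 0 (0-1): L=4.2878, (cx,cy)=(0.3032,0.9529)
member 1 (0-2): L=2.3240, (cx,cy)=(1.0000,0.0000)
member 2 (1-2): L=4.2124, (cx,cy)=(0.2431,-0.9700)
member 3 (1-3): L=1.9904, (cx,cy)=(0.9852,-0.1713)
member 4 (2-3): L=3.8604, (cx,cy)=(0.2427,0.9701)
member 5 (2-4): L=2.3000, (cx,cy)=(1.0000,0.0000)
member 6 (3-4): L=3.9853, (cx,cy)=(0.3420,-0.9397)
member 7 (3-5): L=2.4486, (cx,cy)=(0.9961,0.0886)
member 8 (4-5): L=4.1055, (cx,cy)=(0.2621,0.9650)
solve A·x = −loads:
  F[0-1] = -252.9981 N (compression)
  F[0-2] = +739.7151 N (tension)
  F[1-2] = +274.2479 N (tension)
  F[1-3] = -145.5247 N (compression)
  F[2-3] = -274.2213 N (compression)
  F[2-4] = +872.9417 N (tension)
  F[3-4] = -2640.6645 N (compression)
  F[3-5] = +380.0741 N (tension)
  F[4-5] = -115.1475 N (compression)
  Rx@0 = -663.0100 N
  Ry@0 = +241.0899 N
  Ry@4 = +2592.5501 N

-252.998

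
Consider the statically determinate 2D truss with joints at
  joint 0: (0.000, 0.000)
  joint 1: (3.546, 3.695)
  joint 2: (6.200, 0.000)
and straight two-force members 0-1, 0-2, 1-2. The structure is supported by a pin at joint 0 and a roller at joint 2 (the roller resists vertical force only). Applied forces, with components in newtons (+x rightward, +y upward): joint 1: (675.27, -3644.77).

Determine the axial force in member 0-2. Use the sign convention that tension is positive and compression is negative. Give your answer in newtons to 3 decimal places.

1786.341

N=3 nodes, M=3 members, R=3 reactions → 2N=6, M+R=6
member 0 (0-1): L=5.1212, (cx,cy)=(0.6924,0.7215)
member 1 (0-2): L=6.2000, (cx,cy)=(1.0000,0.0000)
member 2 (1-2): L=4.5494, (cx,cy)=(0.5834,-0.8122)
solve A·x = −loads:
  F[0-1] = -1604.6439 N (compression)
  F[0-2] = +1786.3413 N (tension)
  F[1-2] = -3062.0656 N (compression)
  Rx@0 = -675.2700 N
  Ry@0 = +1157.7576 N
  Ry@2 = +2487.0124 N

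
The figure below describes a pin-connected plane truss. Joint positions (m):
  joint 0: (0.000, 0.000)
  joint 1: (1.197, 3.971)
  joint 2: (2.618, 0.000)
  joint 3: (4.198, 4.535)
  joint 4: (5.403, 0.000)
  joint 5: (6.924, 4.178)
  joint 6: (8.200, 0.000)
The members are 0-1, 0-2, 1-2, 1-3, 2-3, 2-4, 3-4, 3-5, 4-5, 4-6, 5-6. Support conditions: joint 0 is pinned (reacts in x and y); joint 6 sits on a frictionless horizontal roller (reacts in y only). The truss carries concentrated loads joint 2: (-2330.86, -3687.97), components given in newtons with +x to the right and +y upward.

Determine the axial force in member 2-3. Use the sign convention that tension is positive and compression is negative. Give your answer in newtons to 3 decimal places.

N=7 nodes, M=11 members, R=3 reactions → 2N=14, M+R=14
member 0 (0-1): L=4.1475, (cx,cy)=(0.2886,0.9574)
member 1 (0-2): L=2.6180, (cx,cy)=(1.0000,0.0000)
member 2 (1-2): L=4.2176, (cx,cy)=(0.3369,-0.9415)
member 3 (1-3): L=3.0535, (cx,cy)=(0.9828,0.1847)
member 4 (2-3): L=4.8024, (cx,cy)=(0.3290,0.9443)
member 5 (2-4): L=2.7850, (cx,cy)=(1.0000,0.0000)
member 6 (3-4): L=4.6924, (cx,cy)=(0.2568,-0.9665)
member 7 (3-5): L=2.7493, (cx,cy)=(0.9915,-0.1299)
member 8 (4-5): L=4.4462, (cx,cy)=(0.3421,0.9397)
member 9 (4-6): L=2.7970, (cx,cy)=(1.0000,0.0000)
member 10 (5-6): L=4.3685, (cx,cy)=(0.2921,-0.9564)
solve A·x = −loads:
  F[0-1] = -2622.0956 N (compression)
  F[0-2] = -1574.1010 N (compression)
  F[1-2] = +2356.8575 N (tension)
  F[1-3] = -1577.9869 N (compression)
  F[2-3] = +1555.5102 N (tension)
  F[2-4] = +1039.0656 N (tension)
  F[3-4] = -1116.3563 N (compression)
  F[3-5] = -758.8094 N (compression)
  F[4-5] = +1148.1907 N (tension)
  F[4-6] = +359.6047 N (tension)
  F[5-6] = -1231.1411 N (compression)
  Rx@0 = +2330.8600 N
  Ry@0 = +2510.5181 N
  Ry@6 = +1177.4519 N

1555.510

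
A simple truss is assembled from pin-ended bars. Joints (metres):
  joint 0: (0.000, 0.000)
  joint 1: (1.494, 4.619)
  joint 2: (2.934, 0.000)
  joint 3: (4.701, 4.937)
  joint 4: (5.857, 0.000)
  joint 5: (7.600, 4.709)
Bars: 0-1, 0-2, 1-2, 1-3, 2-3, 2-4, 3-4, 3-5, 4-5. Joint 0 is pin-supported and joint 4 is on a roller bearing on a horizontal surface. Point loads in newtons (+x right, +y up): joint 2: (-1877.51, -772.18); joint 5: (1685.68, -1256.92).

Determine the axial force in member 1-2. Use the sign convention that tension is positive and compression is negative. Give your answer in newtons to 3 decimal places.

N=6 nodes, M=9 members, R=3 reactions → 2N=12, M+R=12
member 0 (0-1): L=4.8546, (cx,cy)=(0.3077,0.9515)
member 1 (0-2): L=2.9340, (cx,cy)=(1.0000,0.0000)
member 2 (1-2): L=4.8383, (cx,cy)=(0.2976,-0.9547)
member 3 (1-3): L=3.2227, (cx,cy)=(0.9951,0.0987)
member 4 (2-3): L=5.2437, (cx,cy)=(0.3370,0.9415)
member 5 (2-4): L=2.9230, (cx,cy)=(1.0000,0.0000)
member 6 (3-4): L=5.0705, (cx,cy)=(0.2280,-0.9737)
member 7 (3-5): L=2.9080, (cx,cy)=(0.9969,-0.0784)
member 8 (4-5): L=5.0212, (cx,cy)=(0.3471,0.9378)
solve A·x = −loads:
  F[0-1] = +1412.5167 N (tension)
  F[0-2] = -626.5306 N (compression)
  F[1-2] = -1321.7511 N (compression)
  F[1-3] = +832.1513 N (tension)
  F[2-3] = +2160.3865 N (tension)
  F[2-4] = +129.5900 N (tension)
  F[3-4] = -2342.2060 N (compression)
  F[3-5] = +2096.5294 N (tension)
  F[4-5] = -1164.9805 N (compression)
  Rx@0 = +191.8300 N
  Ry@0 = -1343.9639 N
  Ry@4 = +3373.0639 N

-1321.751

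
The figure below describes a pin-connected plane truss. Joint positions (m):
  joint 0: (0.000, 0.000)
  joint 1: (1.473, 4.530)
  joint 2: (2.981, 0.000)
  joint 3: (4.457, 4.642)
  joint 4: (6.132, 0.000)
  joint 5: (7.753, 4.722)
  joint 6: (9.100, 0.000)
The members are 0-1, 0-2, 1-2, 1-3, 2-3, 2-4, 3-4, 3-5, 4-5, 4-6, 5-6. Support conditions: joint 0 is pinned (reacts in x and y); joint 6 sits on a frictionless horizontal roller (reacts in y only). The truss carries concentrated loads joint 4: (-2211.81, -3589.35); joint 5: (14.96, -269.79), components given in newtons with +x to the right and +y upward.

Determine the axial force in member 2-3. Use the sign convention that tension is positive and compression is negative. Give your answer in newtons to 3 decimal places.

N=7 nodes, M=11 members, R=3 reactions → 2N=14, M+R=14
member 0 (0-1): L=4.7635, (cx,cy)=(0.3092,0.9510)
member 1 (0-2): L=2.9810, (cx,cy)=(1.0000,0.0000)
member 2 (1-2): L=4.7744, (cx,cy)=(0.3159,-0.9488)
member 3 (1-3): L=2.9861, (cx,cy)=(0.9993,0.0375)
member 4 (2-3): L=4.8710, (cx,cy)=(0.3030,0.9530)
member 5 (2-4): L=3.1510, (cx,cy)=(1.0000,0.0000)
member 6 (3-4): L=4.9350, (cx,cy)=(0.3394,-0.9406)
member 7 (3-5): L=3.2970, (cx,cy)=(0.9997,0.0243)
member 8 (4-5): L=4.9925, (cx,cy)=(0.3247,0.9458)
member 9 (4-6): L=2.9680, (cx,cy)=(1.0000,0.0000)
member 10 (5-6): L=4.9104, (cx,cy)=(0.2743,-0.9616)
solve A·x = −loads:
  F[0-1] = -1264.8453 N (compression)
  F[0-2] = -1805.7238 N (compression)
  F[1-2] = +1236.8239 N (tension)
  F[1-3] = -782.3284 N (compression)
  F[2-3] = -1231.4039 N (compression)
  F[2-4] = -1041.9355 N (compression)
  F[3-4] = +1238.1196 N (tension)
  F[3-5] = -1575.6153 N (compression)
  F[4-5] = +2563.6234 N (tension)
  F[4-6] = +757.7339 N (tension)
  F[5-6] = -2762.2499 N (compression)
  Rx@0 = +2196.8500 N
  Ry@0 = +1202.8524 N
  Ry@6 = +2656.2876 N

-1231.404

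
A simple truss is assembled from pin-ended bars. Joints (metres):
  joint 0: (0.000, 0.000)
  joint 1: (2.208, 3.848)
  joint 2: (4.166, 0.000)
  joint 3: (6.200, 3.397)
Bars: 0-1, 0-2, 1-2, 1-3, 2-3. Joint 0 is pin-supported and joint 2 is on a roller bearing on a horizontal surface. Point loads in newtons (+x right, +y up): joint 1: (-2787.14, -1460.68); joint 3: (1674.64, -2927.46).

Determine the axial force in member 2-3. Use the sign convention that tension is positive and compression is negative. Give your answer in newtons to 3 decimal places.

-2989.380

N=4 nodes, M=5 members, R=3 reactions → 2N=8, M+R=8
member 0 (0-1): L=4.4365, (cx,cy)=(0.4977,0.8674)
member 1 (0-2): L=4.1660, (cx,cy)=(1.0000,0.0000)
member 2 (1-2): L=4.3175, (cx,cy)=(0.4535,-0.8913)
member 3 (1-3): L=4.0174, (cx,cy)=(0.9937,-0.1123)
member 4 (2-3): L=3.9594, (cx,cy)=(0.5137,0.8580)
solve A·x = −loads:
  F[0-1] = -537.3671 N (compression)
  F[0-2] = -845.0569 N (compression)
  F[1-2] = -1522.8892 N (compression)
  F[1-3] = +3230.7535 N (tension)
  F[2-3] = -2989.3796 N (compression)
  Rx@0 = +1112.5000 N
  Ry@0 = +466.0875 N
  Ry@2 = +3922.0525 N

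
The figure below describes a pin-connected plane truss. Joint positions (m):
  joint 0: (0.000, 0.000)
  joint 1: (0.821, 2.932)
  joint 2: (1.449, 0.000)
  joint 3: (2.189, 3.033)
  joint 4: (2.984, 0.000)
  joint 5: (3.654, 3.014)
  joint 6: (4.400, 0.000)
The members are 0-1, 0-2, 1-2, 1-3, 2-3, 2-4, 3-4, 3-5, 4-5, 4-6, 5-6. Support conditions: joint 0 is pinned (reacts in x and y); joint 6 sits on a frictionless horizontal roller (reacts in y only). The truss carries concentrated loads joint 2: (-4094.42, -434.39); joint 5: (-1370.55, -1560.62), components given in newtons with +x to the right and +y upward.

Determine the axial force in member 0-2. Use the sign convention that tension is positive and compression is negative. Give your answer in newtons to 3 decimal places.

N=7 nodes, M=11 members, R=3 reactions → 2N=14, M+R=14
member 0 (0-1): L=3.0448, (cx,cy)=(0.2696,0.9630)
member 1 (0-2): L=1.4490, (cx,cy)=(1.0000,0.0000)
member 2 (1-2): L=2.9985, (cx,cy)=(0.2094,-0.9778)
member 3 (1-3): L=1.3717, (cx,cy)=(0.9973,0.0736)
member 4 (2-3): L=3.1220, (cx,cy)=(0.2370,0.9715)
member 5 (2-4): L=1.5350, (cx,cy)=(1.0000,0.0000)
member 6 (3-4): L=3.1355, (cx,cy)=(0.2536,-0.9673)
member 7 (3-5): L=1.4651, (cx,cy)=(0.9999,-0.0130)
member 8 (4-5): L=3.0876, (cx,cy)=(0.2170,0.9762)
member 9 (4-6): L=1.4160, (cx,cy)=(1.0000,0.0000)
member 10 (5-6): L=3.1049, (cx,cy)=(0.2403,-0.9707)
solve A·x = −loads:
  F[0-1] = -1552.2548 N (compression)
  F[0-2] = -5046.4167 N (compression)
  F[1-2] = +1473.7548 N (tension)
  F[1-3] = -729.1928 N (compression)
  F[2-3] = -1036.2093 N (compression)
  F[2-4] = -397.7239 N (compression)
  F[3-4] = +1113.0184 N (tension)
  F[3-5] = -1255.1389 N (compression)
  F[4-5] = -1102.9279 N (compression)
  F[4-6] = +123.8176 N (tension)
  F[5-6] = -515.3451 N (compression)
  Rx@0 = +5464.9700 N
  Ry@0 = +1494.7603 N
  Ry@6 = +500.2497 N

-5046.417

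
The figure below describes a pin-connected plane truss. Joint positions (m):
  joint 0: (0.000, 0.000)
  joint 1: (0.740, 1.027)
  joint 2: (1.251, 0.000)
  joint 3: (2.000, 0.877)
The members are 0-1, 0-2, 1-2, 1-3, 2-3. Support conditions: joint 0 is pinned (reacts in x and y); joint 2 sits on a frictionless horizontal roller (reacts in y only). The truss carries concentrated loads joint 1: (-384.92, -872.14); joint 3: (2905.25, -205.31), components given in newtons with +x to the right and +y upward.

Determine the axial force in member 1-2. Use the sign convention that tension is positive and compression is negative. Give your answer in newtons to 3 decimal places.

N=4 nodes, M=5 members, R=3 reactions → 2N=8, M+R=8
member 0 (0-1): L=1.2658, (cx,cy)=(0.5846,0.8113)
member 1 (0-2): L=1.2510, (cx,cy)=(1.0000,0.0000)
member 2 (1-2): L=1.1471, (cx,cy)=(0.4455,-0.8953)
member 3 (1-3): L=1.2689, (cx,cy)=(0.9930,-0.1182)
member 4 (2-3): L=1.1533, (cx,cy)=(0.6494,0.7604)
solve A·x = −loads:
  F[0-1] = +1833.2666 N (tension)
  F[0-2] = +1448.6096 N (tension)
  F[1-2] = -3007.2758 N (compression)
  F[1-3] = +2816.0345 N (tension)
  F[2-3] = +167.7782 N (tension)
  Rx@0 = -2520.3300 N
  Ry@0 = -1487.3741 N
  Ry@2 = +2564.8241 N

-3007.276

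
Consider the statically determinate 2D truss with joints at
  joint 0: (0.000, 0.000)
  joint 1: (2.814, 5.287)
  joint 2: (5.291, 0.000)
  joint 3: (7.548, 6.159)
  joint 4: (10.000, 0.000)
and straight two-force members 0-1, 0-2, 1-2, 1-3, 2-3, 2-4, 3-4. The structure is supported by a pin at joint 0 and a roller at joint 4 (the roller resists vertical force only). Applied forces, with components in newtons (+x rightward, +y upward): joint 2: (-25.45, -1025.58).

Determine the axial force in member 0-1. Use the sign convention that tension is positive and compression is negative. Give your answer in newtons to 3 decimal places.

-547.092

N=5 nodes, M=7 members, R=3 reactions → 2N=10, M+R=10
member 0 (0-1): L=5.9892, (cx,cy)=(0.4698,0.8828)
member 1 (0-2): L=5.2910, (cx,cy)=(1.0000,0.0000)
member 2 (1-2): L=5.8385, (cx,cy)=(0.4243,-0.9055)
member 3 (1-3): L=4.8136, (cx,cy)=(0.9835,0.1812)
member 4 (2-3): L=6.5595, (cx,cy)=(0.3441,0.9389)
member 5 (2-4): L=4.7090, (cx,cy)=(1.0000,0.0000)
member 6 (3-4): L=6.6291, (cx,cy)=(0.3699,-0.9291)
solve A·x = −loads:
  F[0-1] = -547.0921 N (compression)
  F[0-2] = +231.5973 N (tension)
  F[1-2] = +442.8198 N (tension)
  F[1-3] = -452.4002 N (compression)
  F[2-3] = +665.2047 N (tension)
  F[2-4] = +216.0317 N (tension)
  F[3-4] = -584.0563 N (compression)
  Rx@0 = +25.4500 N
  Ry@0 = +482.9456 N
  Ry@4 = +542.6344 N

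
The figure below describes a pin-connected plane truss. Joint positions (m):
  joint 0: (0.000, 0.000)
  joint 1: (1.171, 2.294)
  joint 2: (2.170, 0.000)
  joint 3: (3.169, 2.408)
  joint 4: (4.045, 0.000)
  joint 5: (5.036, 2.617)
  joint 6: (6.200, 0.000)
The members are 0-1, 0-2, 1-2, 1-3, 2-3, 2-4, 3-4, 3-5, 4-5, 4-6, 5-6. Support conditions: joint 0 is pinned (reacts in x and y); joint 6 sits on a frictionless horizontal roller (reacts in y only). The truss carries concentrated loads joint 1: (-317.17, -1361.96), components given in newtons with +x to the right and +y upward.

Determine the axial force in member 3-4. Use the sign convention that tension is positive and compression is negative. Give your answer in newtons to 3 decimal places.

-163.179

N=7 nodes, M=11 members, R=3 reactions → 2N=14, M+R=14
member 0 (0-1): L=2.5756, (cx,cy)=(0.4547,0.8907)
member 1 (0-2): L=2.1700, (cx,cy)=(1.0000,0.0000)
member 2 (1-2): L=2.5021, (cx,cy)=(0.3993,-0.9168)
member 3 (1-3): L=2.0012, (cx,cy)=(0.9984,0.0570)
member 4 (2-3): L=2.6070, (cx,cy)=(0.3832,0.9237)
member 5 (2-4): L=1.8750, (cx,cy)=(1.0000,0.0000)
member 6 (3-4): L=2.5624, (cx,cy)=(0.3419,-0.9397)
member 7 (3-5): L=1.8787, (cx,cy)=(0.9938,0.1112)
member 8 (4-5): L=2.7984, (cx,cy)=(0.3541,0.9352)
member 9 (4-6): L=2.1550, (cx,cy)=(1.0000,0.0000)
member 10 (5-6): L=2.8642, (cx,cy)=(0.4064,-0.9137)
solve A·x = −loads:
  F[0-1] = -1372.0905 N (compression)
  F[0-2] = +306.6546 N (tension)
  F[1-2] = -167.4925 N (compression)
  F[1-3] = -240.1704 N (compression)
  F[2-3] = +166.2538 N (tension)
  F[2-4] = +176.0722 N (tension)
  F[3-4] = -163.1791 N (compression)
  F[3-5] = -121.0377 N (compression)
  F[4-5] = +163.9737 N (tension)
  F[4-6] = +62.2172 N (tension)
  F[5-6] = -153.0944 N (compression)
  Rx@0 = +317.1700 N
  Ry@0 = +1222.0782 N
  Ry@6 = +139.8818 N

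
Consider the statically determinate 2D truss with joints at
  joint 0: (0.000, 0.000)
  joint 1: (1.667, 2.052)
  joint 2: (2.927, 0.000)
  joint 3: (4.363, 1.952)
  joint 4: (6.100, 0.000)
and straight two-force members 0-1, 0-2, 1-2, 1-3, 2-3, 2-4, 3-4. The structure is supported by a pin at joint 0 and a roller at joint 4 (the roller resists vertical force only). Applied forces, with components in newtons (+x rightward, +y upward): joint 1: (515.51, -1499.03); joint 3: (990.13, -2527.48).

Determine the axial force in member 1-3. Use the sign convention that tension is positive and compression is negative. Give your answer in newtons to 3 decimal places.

N=5 nodes, M=7 members, R=3 reactions → 2N=10, M+R=10
member 0 (0-1): L=2.6438, (cx,cy)=(0.6305,0.7762)
member 1 (0-2): L=2.9270, (cx,cy)=(1.0000,0.0000)
member 2 (1-2): L=2.4080, (cx,cy)=(0.5233,-0.8522)
member 3 (1-3): L=2.6979, (cx,cy)=(0.9993,-0.0371)
member 4 (2-3): L=2.4233, (cx,cy)=(0.5926,0.8055)
member 5 (2-4): L=3.1730, (cx,cy)=(1.0000,0.0000)
member 6 (3-4): L=2.6129, (cx,cy)=(0.6648,-0.7471)
solve A·x = −loads:
  F[0-1] = -1699.1742 N (compression)
  F[0-2] = +2577.0300 N (tension)
  F[1-2] = -145.7044 N (compression)
  F[1-3] = -1511.6970 N (compression)
  F[2-3] = +154.1444 N (tension)
  F[2-4] = +2409.4454 N (tension)
  F[3-4] = -3624.4930 N (compression)
  Rx@0 = -1505.6400 N
  Ry@0 = +1318.8316 N
  Ry@4 = +2707.6784 N

-1511.697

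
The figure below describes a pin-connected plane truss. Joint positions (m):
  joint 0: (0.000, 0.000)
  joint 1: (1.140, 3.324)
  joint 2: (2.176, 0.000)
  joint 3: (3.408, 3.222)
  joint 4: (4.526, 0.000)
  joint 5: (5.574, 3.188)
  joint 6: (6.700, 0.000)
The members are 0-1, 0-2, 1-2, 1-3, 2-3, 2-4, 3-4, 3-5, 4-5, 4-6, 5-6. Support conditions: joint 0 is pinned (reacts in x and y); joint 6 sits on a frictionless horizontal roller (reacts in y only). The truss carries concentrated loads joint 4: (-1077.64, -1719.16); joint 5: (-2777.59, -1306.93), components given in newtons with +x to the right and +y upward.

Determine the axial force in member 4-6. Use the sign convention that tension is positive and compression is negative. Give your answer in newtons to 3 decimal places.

N=7 nodes, M=11 members, R=3 reactions → 2N=14, M+R=14
member 0 (0-1): L=3.5141, (cx,cy)=(0.3244,0.9459)
member 1 (0-2): L=2.1760, (cx,cy)=(1.0000,0.0000)
member 2 (1-2): L=3.4817, (cx,cy)=(0.2976,-0.9547)
member 3 (1-3): L=2.2703, (cx,cy)=(0.9990,-0.0449)
member 4 (2-3): L=3.4495, (cx,cy)=(0.3572,0.9340)
member 5 (2-4): L=2.3500, (cx,cy)=(1.0000,0.0000)
member 6 (3-4): L=3.4105, (cx,cy)=(0.3278,-0.9447)
member 7 (3-5): L=2.1663, (cx,cy)=(0.9999,-0.0157)
member 8 (4-5): L=3.3558, (cx,cy)=(0.3123,0.9500)
member 9 (4-6): L=2.1740, (cx,cy)=(1.0000,0.0000)
member 10 (5-6): L=3.3810, (cx,cy)=(0.3330,-0.9429)
solve A·x = −loads:
  F[0-1] = -2219.1257 N (compression)
  F[0-2] = -3135.3198 N (compression)
  F[1-2] = +2264.3500 N (tension)
  F[1-3] = -1395.0883 N (compression)
  F[2-3] = -2314.4309 N (compression)
  F[2-4] = -1634.9460 N (compression)
  F[3-4] = +2271.1448 N (tension)
  F[3-5] = -2965.1656 N (compression)
  F[4-5] = -448.9385 N (compression)
  F[4-6] = +327.4101 N (tension)
  F[5-6] = -983.1051 N (compression)
  Rx@0 = +3855.2300 N
  Ry@0 = +2099.1066 N
  Ry@6 = +926.9834 N

327.410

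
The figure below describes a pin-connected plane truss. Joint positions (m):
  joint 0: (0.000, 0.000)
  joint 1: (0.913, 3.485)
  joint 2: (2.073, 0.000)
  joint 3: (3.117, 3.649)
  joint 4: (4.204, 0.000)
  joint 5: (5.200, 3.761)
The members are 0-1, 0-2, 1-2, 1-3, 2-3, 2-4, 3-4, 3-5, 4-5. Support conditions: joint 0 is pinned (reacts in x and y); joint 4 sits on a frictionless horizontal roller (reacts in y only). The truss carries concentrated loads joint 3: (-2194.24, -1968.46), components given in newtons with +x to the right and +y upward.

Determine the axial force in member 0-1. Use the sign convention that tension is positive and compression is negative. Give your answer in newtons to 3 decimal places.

-2494.984

N=6 nodes, M=9 members, R=3 reactions → 2N=12, M+R=12
member 0 (0-1): L=3.6026, (cx,cy)=(0.2534,0.9674)
member 1 (0-2): L=2.0730, (cx,cy)=(1.0000,0.0000)
member 2 (1-2): L=3.6730, (cx,cy)=(0.3158,-0.9488)
member 3 (1-3): L=2.2101, (cx,cy)=(0.9972,0.0742)
member 4 (2-3): L=3.7954, (cx,cy)=(0.2751,0.9614)
member 5 (2-4): L=2.1310, (cx,cy)=(1.0000,0.0000)
member 6 (3-4): L=3.8075, (cx,cy)=(0.2855,-0.9584)
member 7 (3-5): L=2.0860, (cx,cy)=(0.9986,0.0537)
member 8 (4-5): L=3.8906, (cx,cy)=(0.2560,0.9667)
solve A·x = −loads:
  F[0-1] = -2494.9845 N (compression)
  F[0-2] = -1561.9425 N (compression)
  F[1-2] = +2433.8551 N (tension)
  F[1-3] = -1404.8291 N (compression)
  F[2-3] = -2401.9452 N (compression)
  F[2-4] = -132.5831 N (compression)
  F[3-4] = +464.4021 N (tension)
  F[3-5] = -0.0000 N (compression)
  F[4-5] = -0.0000 N (compression)
  Rx@0 = +2194.2400 N
  Ry@0 = +2413.5342 N
  Ry@4 = -445.0742 N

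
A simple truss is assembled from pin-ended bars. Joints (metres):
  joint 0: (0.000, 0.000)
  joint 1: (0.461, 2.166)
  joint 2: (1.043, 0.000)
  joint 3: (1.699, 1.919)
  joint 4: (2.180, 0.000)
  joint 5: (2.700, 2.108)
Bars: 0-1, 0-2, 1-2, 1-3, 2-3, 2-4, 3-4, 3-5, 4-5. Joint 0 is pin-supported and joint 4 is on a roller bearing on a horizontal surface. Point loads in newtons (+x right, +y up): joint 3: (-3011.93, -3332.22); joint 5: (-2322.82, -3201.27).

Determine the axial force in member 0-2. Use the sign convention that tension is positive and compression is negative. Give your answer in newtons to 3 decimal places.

-4298.446

N=6 nodes, M=9 members, R=3 reactions → 2N=12, M+R=12
member 0 (0-1): L=2.2145, (cx,cy)=(0.2082,0.9781)
member 1 (0-2): L=1.0430, (cx,cy)=(1.0000,0.0000)
member 2 (1-2): L=2.2428, (cx,cy)=(0.2595,-0.9657)
member 3 (1-3): L=1.2624, (cx,cy)=(0.9807,-0.1957)
member 4 (2-3): L=2.0280, (cx,cy)=(0.3235,0.9462)
member 5 (2-4): L=1.1370, (cx,cy)=(1.0000,0.0000)
member 6 (3-4): L=1.9784, (cx,cy)=(0.2431,-0.9700)
member 7 (3-5): L=1.0187, (cx,cy)=(0.9826,0.1855)
member 8 (4-5): L=2.1712, (cx,cy)=(0.2395,0.9709)
solve A·x = −loads:
  F[0-1] = -4978.1124 N (compression)
  F[0-2] = -4298.4465 N (compression)
  F[1-2] = +5553.5756 N (tension)
  F[1-3] = -2526.2491 N (compression)
  F[2-3] = -5668.0543 N (compression)
  F[2-4] = -1023.9000 N (compression)
  F[3-4] = +1271.3685 N (tension)
  F[3-5] = -1636.4400 N (compression)
  F[4-5] = -2984.5166 N (compression)
  Rx@0 = +5334.7500 N
  Ry@0 = +4869.0531 N
  Ry@4 = +1664.4369 N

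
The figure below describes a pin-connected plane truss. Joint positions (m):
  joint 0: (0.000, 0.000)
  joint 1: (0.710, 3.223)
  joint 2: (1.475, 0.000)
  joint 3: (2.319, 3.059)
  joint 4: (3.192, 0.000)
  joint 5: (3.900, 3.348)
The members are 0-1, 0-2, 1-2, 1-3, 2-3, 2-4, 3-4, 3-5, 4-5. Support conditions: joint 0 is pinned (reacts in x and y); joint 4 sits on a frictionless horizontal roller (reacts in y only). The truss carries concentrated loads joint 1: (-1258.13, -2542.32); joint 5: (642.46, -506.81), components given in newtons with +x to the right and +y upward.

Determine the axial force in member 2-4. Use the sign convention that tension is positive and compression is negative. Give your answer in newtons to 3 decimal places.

N=6 nodes, M=9 members, R=3 reactions → 2N=12, M+R=12
member 0 (0-1): L=3.3003, (cx,cy)=(0.2151,0.9766)
member 1 (0-2): L=1.4750, (cx,cy)=(1.0000,0.0000)
member 2 (1-2): L=3.3125, (cx,cy)=(0.2309,-0.9730)
member 3 (1-3): L=1.6173, (cx,cy)=(0.9948,-0.1014)
member 4 (2-3): L=3.1733, (cx,cy)=(0.2660,0.9640)
member 5 (2-4): L=1.7170, (cx,cy)=(1.0000,0.0000)
member 6 (3-4): L=3.1811, (cx,cy)=(0.2744,-0.9616)
member 7 (3-5): L=1.6072, (cx,cy)=(0.9837,0.1798)
member 8 (4-5): L=3.4220, (cx,cy)=(0.2069,0.9784)
solve A·x = −loads:
  F[0-1] = -2519.9111 N (compression)
  F[0-2] = -73.5528 N (compression)
  F[1-2] = -162.6180 N (compression)
  F[1-3] = +757.4722 N (tension)
  F[2-3] = +164.1340 N (tension)
  F[2-4] = -154.7625 N (compression)
  F[3-4] = +63.5671 N (tension)
  F[3-5] = +792.6985 N (tension)
  F[4-5] = -663.7105 N (compression)
  Rx@0 = +615.6700 N
  Ry@0 = +2460.9065 N
  Ry@4 = +588.2235 N

-154.762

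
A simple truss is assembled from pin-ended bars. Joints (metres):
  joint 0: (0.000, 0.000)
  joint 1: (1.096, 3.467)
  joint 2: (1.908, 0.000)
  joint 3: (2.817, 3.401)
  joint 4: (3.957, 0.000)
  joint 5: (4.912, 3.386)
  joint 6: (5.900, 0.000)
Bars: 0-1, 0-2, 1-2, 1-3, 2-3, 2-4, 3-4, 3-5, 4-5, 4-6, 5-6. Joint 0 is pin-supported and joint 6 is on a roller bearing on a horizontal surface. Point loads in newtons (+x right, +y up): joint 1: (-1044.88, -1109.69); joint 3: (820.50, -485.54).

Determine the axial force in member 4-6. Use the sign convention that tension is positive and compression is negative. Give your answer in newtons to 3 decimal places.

N=7 nodes, M=11 members, R=3 reactions → 2N=14, M+R=14
member 0 (0-1): L=3.6361, (cx,cy)=(0.3014,0.9535)
member 1 (0-2): L=1.9080, (cx,cy)=(1.0000,0.0000)
member 2 (1-2): L=3.5608, (cx,cy)=(0.2280,-0.9737)
member 3 (1-3): L=1.7223, (cx,cy)=(0.9993,-0.0383)
member 4 (2-3): L=3.5204, (cx,cy)=(0.2582,0.9661)
member 5 (2-4): L=2.0490, (cx,cy)=(1.0000,0.0000)
member 6 (3-4): L=3.5870, (cx,cy)=(0.3178,-0.9482)
member 7 (3-5): L=2.0951, (cx,cy)=(1.0000,-0.0072)
member 8 (4-5): L=3.5181, (cx,cy)=(0.2715,0.9625)
member 9 (4-6): L=1.9430, (cx,cy)=(1.0000,0.0000)
member 10 (5-6): L=3.5272, (cx,cy)=(0.2801,-0.9600)
solve A·x = −loads:
  F[0-1] = -1361.6240 N (compression)
  F[0-2] = +186.0420 N (tension)
  F[1-2] = +170.2497 N (tension)
  F[1-3] = +596.0726 N (tension)
  F[2-3] = -171.5826 N (compression)
  F[2-4] = +269.1697 N (tension)
  F[3-4] = -311.8866 N (compression)
  F[3-5] = -170.0514 N (compression)
  F[4-5] = +307.2529 N (tension)
  F[4-6] = +86.6422 N (tension)
  F[5-6] = -309.3160 N (compression)
  Rx@0 = +224.3800 N
  Ry@0 = +1298.2964 N
  Ry@6 = +296.9336 N

86.642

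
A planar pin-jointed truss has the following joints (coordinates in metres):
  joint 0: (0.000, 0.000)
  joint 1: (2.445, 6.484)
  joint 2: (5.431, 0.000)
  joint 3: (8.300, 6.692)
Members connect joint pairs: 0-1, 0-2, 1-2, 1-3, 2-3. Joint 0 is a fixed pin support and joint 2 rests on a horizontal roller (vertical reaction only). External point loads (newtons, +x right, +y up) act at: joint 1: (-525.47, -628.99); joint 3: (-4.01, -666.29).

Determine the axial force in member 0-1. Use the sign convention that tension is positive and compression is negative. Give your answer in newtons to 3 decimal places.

-669.176

N=4 nodes, M=5 members, R=3 reactions → 2N=8, M+R=8
member 0 (0-1): L=6.9297, (cx,cy)=(0.3528,0.9357)
member 1 (0-2): L=5.4310, (cx,cy)=(1.0000,0.0000)
member 2 (1-2): L=7.1385, (cx,cy)=(0.4183,-0.9083)
member 3 (1-3): L=5.8587, (cx,cy)=(0.9994,0.0355)
member 4 (2-3): L=7.2811, (cx,cy)=(0.3940,0.9191)
solve A·x = −loads:
  F[0-1] = -669.1755 N (compression)
  F[0-2] = -293.3742 N (compression)
  F[1-2] = +8.0469 N (tension)
  F[1-3] = +286.1787 N (tension)
  F[2-3] = -735.9957 N (compression)
  Rx@0 = +529.4800 N
  Ry@0 = +626.1389 N
  Ry@2 = +669.1411 N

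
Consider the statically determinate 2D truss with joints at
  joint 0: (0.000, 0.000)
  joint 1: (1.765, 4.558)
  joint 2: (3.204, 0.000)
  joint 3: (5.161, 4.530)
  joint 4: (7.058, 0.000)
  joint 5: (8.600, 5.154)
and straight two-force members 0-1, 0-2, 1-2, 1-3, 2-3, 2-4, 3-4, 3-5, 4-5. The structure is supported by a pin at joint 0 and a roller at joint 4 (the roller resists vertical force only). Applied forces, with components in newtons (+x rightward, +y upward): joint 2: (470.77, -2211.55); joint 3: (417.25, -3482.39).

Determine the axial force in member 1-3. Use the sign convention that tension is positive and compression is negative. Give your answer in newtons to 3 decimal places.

-1322.048

N=6 nodes, M=9 members, R=3 reactions → 2N=12, M+R=12
member 0 (0-1): L=4.8878, (cx,cy)=(0.3611,0.9325)
member 1 (0-2): L=3.2040, (cx,cy)=(1.0000,0.0000)
member 2 (1-2): L=4.7798, (cx,cy)=(0.3011,-0.9536)
member 3 (1-3): L=3.3961, (cx,cy)=(1.0000,-0.0082)
member 4 (2-3): L=4.9346, (cx,cy)=(0.3966,0.9180)
member 5 (2-4): L=3.8540, (cx,cy)=(1.0000,0.0000)
member 6 (3-4): L=4.9112, (cx,cy)=(0.3863,-0.9224)
member 7 (3-5): L=3.4952, (cx,cy)=(0.9839,0.1785)
member 8 (4-5): L=5.3797, (cx,cy)=(0.2866,0.9580)
solve A·x = −loads:
  F[0-1] = -2011.5060 N (compression)
  F[0-2] = +1614.3812 N (tension)
  F[1-2] = +1978.4729 N (tension)
  F[1-3] = -1322.0477 N (compression)
  F[2-3] = +353.8880 N (tension)
  F[2-4] = +1598.9066 N (tension)
  F[3-4] = -4139.4248 N (compression)
  F[3-5] = +0.0000 N (tension)
  F[4-5] = +0.0000 N (tension)
  Rx@0 = -888.0200 N
  Ry@0 = +1875.7814 N
  Ry@4 = +3818.1586 N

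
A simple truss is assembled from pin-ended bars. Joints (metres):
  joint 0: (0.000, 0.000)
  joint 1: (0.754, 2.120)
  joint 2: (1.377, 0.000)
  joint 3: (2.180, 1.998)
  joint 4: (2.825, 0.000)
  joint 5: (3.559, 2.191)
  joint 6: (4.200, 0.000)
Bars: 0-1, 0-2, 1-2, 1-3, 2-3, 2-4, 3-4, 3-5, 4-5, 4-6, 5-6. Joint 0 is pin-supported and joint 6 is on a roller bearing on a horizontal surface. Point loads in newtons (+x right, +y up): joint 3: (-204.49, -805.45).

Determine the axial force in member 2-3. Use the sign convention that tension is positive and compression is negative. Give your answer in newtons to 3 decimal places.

-552.115

N=7 nodes, M=11 members, R=3 reactions → 2N=14, M+R=14
member 0 (0-1): L=2.2501, (cx,cy)=(0.3351,0.9422)
member 1 (0-2): L=1.3770, (cx,cy)=(1.0000,0.0000)
member 2 (1-2): L=2.2096, (cx,cy)=(0.2819,-0.9594)
member 3 (1-3): L=1.4312, (cx,cy)=(0.9964,-0.0852)
member 4 (2-3): L=2.1533, (cx,cy)=(0.3729,0.9279)
member 5 (2-4): L=1.4480, (cx,cy)=(1.0000,0.0000)
member 6 (3-4): L=2.0995, (cx,cy)=(0.3072,-0.9516)
member 7 (3-5): L=1.3924, (cx,cy)=(0.9903,0.1386)
member 8 (4-5): L=2.3107, (cx,cy)=(0.3177,0.9482)
member 9 (4-6): L=1.3750, (cx,cy)=(1.0000,0.0000)
member 10 (5-6): L=2.2828, (cx,cy)=(0.2808,-0.9598)
solve A·x = −loads:
  F[0-1] = -514.4029 N (compression)
  F[0-2] = -32.1150 N (compression)
  F[1-2] = +533.9513 N (tension)
  F[1-3] = -324.1000 N (compression)
  F[2-3] = -552.1148 N (compression)
  F[2-4] = +324.3203 N (tension)
  F[3-4] = -368.1530 N (compression)
  F[3-5] = -213.2781 N (compression)
  F[4-5] = +369.4868 N (tension)
  F[4-6] = +93.8499 N (tension)
  F[5-6] = -334.2347 N (compression)
  Rx@0 = +204.4900 N
  Ry@0 = +484.6619 N
  Ry@6 = +320.7881 N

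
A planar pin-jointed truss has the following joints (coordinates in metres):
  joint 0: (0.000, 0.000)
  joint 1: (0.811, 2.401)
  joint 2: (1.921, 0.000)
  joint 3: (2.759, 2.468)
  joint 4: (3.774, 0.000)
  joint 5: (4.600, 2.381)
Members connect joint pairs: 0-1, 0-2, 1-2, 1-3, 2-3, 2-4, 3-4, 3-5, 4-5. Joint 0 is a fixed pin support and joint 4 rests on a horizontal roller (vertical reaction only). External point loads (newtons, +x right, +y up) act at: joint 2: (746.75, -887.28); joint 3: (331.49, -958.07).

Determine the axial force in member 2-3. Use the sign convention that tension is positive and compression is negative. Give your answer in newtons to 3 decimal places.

447.406

N=6 nodes, M=9 members, R=3 reactions → 2N=12, M+R=12
member 0 (0-1): L=2.5343, (cx,cy)=(0.3200,0.9474)
member 1 (0-2): L=1.9210, (cx,cy)=(1.0000,0.0000)
member 2 (1-2): L=2.6452, (cx,cy)=(0.4196,-0.9077)
member 3 (1-3): L=1.9492, (cx,cy)=(0.9994,0.0344)
member 4 (2-3): L=2.6064, (cx,cy)=(0.3215,0.9469)
member 5 (2-4): L=1.8530, (cx,cy)=(1.0000,0.0000)
member 6 (3-4): L=2.6686, (cx,cy)=(0.3804,-0.9248)
member 7 (3-5): L=1.8431, (cx,cy)=(0.9989,-0.0472)
member 8 (4-5): L=2.5202, (cx,cy)=(0.3278,0.9448)
solve A·x = −loads:
  F[0-1] = -502.9884 N (compression)
  F[0-2] = +1239.2030 N (tension)
  F[1-2] = +510.7775 N (tension)
  F[1-3] = -375.5243 N (compression)
  F[2-3] = +447.4061 N (tension)
  F[2-4] = +562.9434 N (tension)
  F[3-4] = -1480.0514 N (compression)
  F[3-5] = -0.0000 N (compression)
  F[4-5] = +0.0000 N (tension)
  Rx@0 = -1078.2400 N
  Ry@0 = +476.5378 N
  Ry@4 = +1368.8122 N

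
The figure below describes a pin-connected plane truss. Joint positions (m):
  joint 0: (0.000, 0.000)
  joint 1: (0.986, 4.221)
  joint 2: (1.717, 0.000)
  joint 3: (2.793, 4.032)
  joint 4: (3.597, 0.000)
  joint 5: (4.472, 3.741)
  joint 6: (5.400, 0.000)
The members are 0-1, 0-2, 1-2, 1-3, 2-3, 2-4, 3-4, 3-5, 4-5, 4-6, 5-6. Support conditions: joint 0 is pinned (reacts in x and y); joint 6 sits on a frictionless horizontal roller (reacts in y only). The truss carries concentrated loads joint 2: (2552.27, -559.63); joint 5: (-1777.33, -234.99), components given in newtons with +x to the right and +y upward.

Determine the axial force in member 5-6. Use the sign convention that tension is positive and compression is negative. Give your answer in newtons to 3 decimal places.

884.774

N=7 nodes, M=11 members, R=3 reactions → 2N=14, M+R=14
member 0 (0-1): L=4.3346, (cx,cy)=(0.2275,0.9738)
member 1 (0-2): L=1.7170, (cx,cy)=(1.0000,0.0000)
member 2 (1-2): L=4.2838, (cx,cy)=(0.1706,-0.9853)
member 3 (1-3): L=1.8169, (cx,cy)=(0.9946,-0.1040)
member 4 (2-3): L=4.1731, (cx,cy)=(0.2578,0.9662)
member 5 (2-4): L=1.8800, (cx,cy)=(1.0000,0.0000)
member 6 (3-4): L=4.1114, (cx,cy)=(0.1956,-0.9807)
member 7 (3-5): L=1.7040, (cx,cy)=(0.9853,-0.1708)
member 8 (4-5): L=3.8420, (cx,cy)=(0.2277,0.9737)
member 9 (4-6): L=1.8030, (cx,cy)=(1.0000,0.0000)
member 10 (5-6): L=3.8544, (cx,cy)=(0.2408,-0.9706)
solve A·x = −loads:
  F[0-1] = -1697.8764 N (compression)
  F[0-2] = +1161.1564 N (tension)
  F[1-2] = +1750.6854 N (tension)
  F[1-3] = -688.6927 N (compression)
  F[2-3] = -1206.1621 N (compression)
  F[2-4] = -781.3749 N (compression)
  F[3-4] = +1337.5088 N (tension)
  F[3-5] = -1276.2588 N (compression)
  F[4-5] = -1347.0865 N (compression)
  F[4-6] = -213.0224 N (compression)
  F[5-6] = +884.7736 N (tension)
  Rx@0 = -774.9400 N
  Ry@0 = +1653.3666 N
  Ry@6 = -858.7466 N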